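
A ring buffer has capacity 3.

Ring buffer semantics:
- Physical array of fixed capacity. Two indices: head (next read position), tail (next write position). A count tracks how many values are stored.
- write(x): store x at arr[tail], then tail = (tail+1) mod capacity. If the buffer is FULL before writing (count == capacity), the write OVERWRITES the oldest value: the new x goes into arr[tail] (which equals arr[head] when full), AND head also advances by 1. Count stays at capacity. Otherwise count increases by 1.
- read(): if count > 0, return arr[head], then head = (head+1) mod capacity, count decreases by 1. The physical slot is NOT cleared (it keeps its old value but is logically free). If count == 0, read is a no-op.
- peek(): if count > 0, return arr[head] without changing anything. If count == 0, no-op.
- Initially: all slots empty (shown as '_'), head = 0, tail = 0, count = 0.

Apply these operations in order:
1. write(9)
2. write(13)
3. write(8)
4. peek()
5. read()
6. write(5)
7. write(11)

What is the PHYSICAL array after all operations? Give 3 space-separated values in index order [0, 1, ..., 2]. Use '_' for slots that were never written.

Answer: 5 11 8

Derivation:
After op 1 (write(9)): arr=[9 _ _] head=0 tail=1 count=1
After op 2 (write(13)): arr=[9 13 _] head=0 tail=2 count=2
After op 3 (write(8)): arr=[9 13 8] head=0 tail=0 count=3
After op 4 (peek()): arr=[9 13 8] head=0 tail=0 count=3
After op 5 (read()): arr=[9 13 8] head=1 tail=0 count=2
After op 6 (write(5)): arr=[5 13 8] head=1 tail=1 count=3
After op 7 (write(11)): arr=[5 11 8] head=2 tail=2 count=3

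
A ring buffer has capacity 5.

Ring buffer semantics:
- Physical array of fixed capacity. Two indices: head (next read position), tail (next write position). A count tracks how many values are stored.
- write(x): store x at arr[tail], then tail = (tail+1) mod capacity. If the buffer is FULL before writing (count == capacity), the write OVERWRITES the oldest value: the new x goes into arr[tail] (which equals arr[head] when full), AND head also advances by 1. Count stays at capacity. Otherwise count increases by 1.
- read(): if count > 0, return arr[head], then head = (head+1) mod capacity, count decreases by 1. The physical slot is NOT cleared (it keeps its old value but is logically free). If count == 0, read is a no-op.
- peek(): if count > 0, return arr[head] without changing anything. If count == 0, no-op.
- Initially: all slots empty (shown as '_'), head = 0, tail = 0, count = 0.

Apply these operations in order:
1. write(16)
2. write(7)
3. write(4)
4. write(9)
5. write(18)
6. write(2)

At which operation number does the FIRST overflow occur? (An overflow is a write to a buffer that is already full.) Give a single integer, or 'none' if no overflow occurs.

After op 1 (write(16)): arr=[16 _ _ _ _] head=0 tail=1 count=1
After op 2 (write(7)): arr=[16 7 _ _ _] head=0 tail=2 count=2
After op 3 (write(4)): arr=[16 7 4 _ _] head=0 tail=3 count=3
After op 4 (write(9)): arr=[16 7 4 9 _] head=0 tail=4 count=4
After op 5 (write(18)): arr=[16 7 4 9 18] head=0 tail=0 count=5
After op 6 (write(2)): arr=[2 7 4 9 18] head=1 tail=1 count=5

Answer: 6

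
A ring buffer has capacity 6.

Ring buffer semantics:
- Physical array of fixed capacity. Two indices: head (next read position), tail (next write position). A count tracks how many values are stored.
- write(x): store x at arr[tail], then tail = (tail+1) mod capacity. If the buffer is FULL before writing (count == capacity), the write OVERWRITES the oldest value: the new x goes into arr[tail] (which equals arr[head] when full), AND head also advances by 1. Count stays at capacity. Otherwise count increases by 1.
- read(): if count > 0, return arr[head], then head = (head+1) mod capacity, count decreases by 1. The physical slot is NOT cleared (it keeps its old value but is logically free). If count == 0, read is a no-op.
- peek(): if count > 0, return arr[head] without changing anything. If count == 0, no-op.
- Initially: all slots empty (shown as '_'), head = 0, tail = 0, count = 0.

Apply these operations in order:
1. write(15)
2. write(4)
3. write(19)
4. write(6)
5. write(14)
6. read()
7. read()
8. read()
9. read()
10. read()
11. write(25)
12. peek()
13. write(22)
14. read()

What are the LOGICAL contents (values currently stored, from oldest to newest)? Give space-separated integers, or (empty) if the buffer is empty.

Answer: 22

Derivation:
After op 1 (write(15)): arr=[15 _ _ _ _ _] head=0 tail=1 count=1
After op 2 (write(4)): arr=[15 4 _ _ _ _] head=0 tail=2 count=2
After op 3 (write(19)): arr=[15 4 19 _ _ _] head=0 tail=3 count=3
After op 4 (write(6)): arr=[15 4 19 6 _ _] head=0 tail=4 count=4
After op 5 (write(14)): arr=[15 4 19 6 14 _] head=0 tail=5 count=5
After op 6 (read()): arr=[15 4 19 6 14 _] head=1 tail=5 count=4
After op 7 (read()): arr=[15 4 19 6 14 _] head=2 tail=5 count=3
After op 8 (read()): arr=[15 4 19 6 14 _] head=3 tail=5 count=2
After op 9 (read()): arr=[15 4 19 6 14 _] head=4 tail=5 count=1
After op 10 (read()): arr=[15 4 19 6 14 _] head=5 tail=5 count=0
After op 11 (write(25)): arr=[15 4 19 6 14 25] head=5 tail=0 count=1
After op 12 (peek()): arr=[15 4 19 6 14 25] head=5 tail=0 count=1
After op 13 (write(22)): arr=[22 4 19 6 14 25] head=5 tail=1 count=2
After op 14 (read()): arr=[22 4 19 6 14 25] head=0 tail=1 count=1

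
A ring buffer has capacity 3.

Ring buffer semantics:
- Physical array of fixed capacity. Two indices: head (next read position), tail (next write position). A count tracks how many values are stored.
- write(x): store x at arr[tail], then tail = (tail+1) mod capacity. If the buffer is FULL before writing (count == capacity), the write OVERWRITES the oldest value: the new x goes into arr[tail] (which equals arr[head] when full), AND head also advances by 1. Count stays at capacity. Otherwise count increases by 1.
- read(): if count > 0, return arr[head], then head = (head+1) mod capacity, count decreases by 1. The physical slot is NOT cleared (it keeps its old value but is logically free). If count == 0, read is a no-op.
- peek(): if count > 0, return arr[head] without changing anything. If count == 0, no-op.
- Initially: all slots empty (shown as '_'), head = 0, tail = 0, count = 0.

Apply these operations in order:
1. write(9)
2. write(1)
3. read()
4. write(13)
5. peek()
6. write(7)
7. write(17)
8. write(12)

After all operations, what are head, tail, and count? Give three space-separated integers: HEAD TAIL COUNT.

After op 1 (write(9)): arr=[9 _ _] head=0 tail=1 count=1
After op 2 (write(1)): arr=[9 1 _] head=0 tail=2 count=2
After op 3 (read()): arr=[9 1 _] head=1 tail=2 count=1
After op 4 (write(13)): arr=[9 1 13] head=1 tail=0 count=2
After op 5 (peek()): arr=[9 1 13] head=1 tail=0 count=2
After op 6 (write(7)): arr=[7 1 13] head=1 tail=1 count=3
After op 7 (write(17)): arr=[7 17 13] head=2 tail=2 count=3
After op 8 (write(12)): arr=[7 17 12] head=0 tail=0 count=3

Answer: 0 0 3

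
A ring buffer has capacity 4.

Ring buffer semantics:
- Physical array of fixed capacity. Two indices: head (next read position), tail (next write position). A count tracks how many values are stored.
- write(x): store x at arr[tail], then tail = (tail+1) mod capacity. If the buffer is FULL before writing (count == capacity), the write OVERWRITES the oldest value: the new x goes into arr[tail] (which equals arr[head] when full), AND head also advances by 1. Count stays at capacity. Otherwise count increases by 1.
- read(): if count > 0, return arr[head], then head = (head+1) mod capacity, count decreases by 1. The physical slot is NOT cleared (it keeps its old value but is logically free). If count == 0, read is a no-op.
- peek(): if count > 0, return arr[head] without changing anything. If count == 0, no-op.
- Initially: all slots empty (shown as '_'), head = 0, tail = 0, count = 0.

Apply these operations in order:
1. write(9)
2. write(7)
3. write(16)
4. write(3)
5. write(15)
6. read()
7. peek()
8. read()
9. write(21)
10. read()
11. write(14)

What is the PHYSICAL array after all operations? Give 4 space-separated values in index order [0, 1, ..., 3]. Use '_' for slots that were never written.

After op 1 (write(9)): arr=[9 _ _ _] head=0 tail=1 count=1
After op 2 (write(7)): arr=[9 7 _ _] head=0 tail=2 count=2
After op 3 (write(16)): arr=[9 7 16 _] head=0 tail=3 count=3
After op 4 (write(3)): arr=[9 7 16 3] head=0 tail=0 count=4
After op 5 (write(15)): arr=[15 7 16 3] head=1 tail=1 count=4
After op 6 (read()): arr=[15 7 16 3] head=2 tail=1 count=3
After op 7 (peek()): arr=[15 7 16 3] head=2 tail=1 count=3
After op 8 (read()): arr=[15 7 16 3] head=3 tail=1 count=2
After op 9 (write(21)): arr=[15 21 16 3] head=3 tail=2 count=3
After op 10 (read()): arr=[15 21 16 3] head=0 tail=2 count=2
After op 11 (write(14)): arr=[15 21 14 3] head=0 tail=3 count=3

Answer: 15 21 14 3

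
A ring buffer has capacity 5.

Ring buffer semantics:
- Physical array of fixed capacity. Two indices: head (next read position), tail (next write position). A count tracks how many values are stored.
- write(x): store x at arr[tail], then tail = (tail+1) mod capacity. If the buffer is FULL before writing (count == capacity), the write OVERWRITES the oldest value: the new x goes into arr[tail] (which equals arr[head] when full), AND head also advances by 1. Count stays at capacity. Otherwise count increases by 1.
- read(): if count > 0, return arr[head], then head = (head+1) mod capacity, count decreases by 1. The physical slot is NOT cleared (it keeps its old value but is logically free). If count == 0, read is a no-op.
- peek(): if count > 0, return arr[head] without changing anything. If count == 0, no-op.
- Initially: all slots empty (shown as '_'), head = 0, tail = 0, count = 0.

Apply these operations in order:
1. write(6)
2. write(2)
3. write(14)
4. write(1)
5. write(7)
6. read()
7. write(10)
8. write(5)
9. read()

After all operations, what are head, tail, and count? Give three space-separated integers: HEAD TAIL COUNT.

Answer: 3 2 4

Derivation:
After op 1 (write(6)): arr=[6 _ _ _ _] head=0 tail=1 count=1
After op 2 (write(2)): arr=[6 2 _ _ _] head=0 tail=2 count=2
After op 3 (write(14)): arr=[6 2 14 _ _] head=0 tail=3 count=3
After op 4 (write(1)): arr=[6 2 14 1 _] head=0 tail=4 count=4
After op 5 (write(7)): arr=[6 2 14 1 7] head=0 tail=0 count=5
After op 6 (read()): arr=[6 2 14 1 7] head=1 tail=0 count=4
After op 7 (write(10)): arr=[10 2 14 1 7] head=1 tail=1 count=5
After op 8 (write(5)): arr=[10 5 14 1 7] head=2 tail=2 count=5
After op 9 (read()): arr=[10 5 14 1 7] head=3 tail=2 count=4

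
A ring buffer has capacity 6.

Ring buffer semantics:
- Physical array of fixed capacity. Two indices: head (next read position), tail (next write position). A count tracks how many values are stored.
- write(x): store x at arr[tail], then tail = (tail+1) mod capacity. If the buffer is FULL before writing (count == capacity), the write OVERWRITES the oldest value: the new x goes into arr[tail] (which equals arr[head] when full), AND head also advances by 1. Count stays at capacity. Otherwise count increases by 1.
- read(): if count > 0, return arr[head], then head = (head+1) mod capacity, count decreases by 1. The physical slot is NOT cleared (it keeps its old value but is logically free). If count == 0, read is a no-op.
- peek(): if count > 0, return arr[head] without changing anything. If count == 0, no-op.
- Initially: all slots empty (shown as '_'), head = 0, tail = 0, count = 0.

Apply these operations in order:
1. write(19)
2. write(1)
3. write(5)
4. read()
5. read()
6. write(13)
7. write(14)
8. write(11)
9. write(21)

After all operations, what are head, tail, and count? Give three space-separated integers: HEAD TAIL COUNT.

After op 1 (write(19)): arr=[19 _ _ _ _ _] head=0 tail=1 count=1
After op 2 (write(1)): arr=[19 1 _ _ _ _] head=0 tail=2 count=2
After op 3 (write(5)): arr=[19 1 5 _ _ _] head=0 tail=3 count=3
After op 4 (read()): arr=[19 1 5 _ _ _] head=1 tail=3 count=2
After op 5 (read()): arr=[19 1 5 _ _ _] head=2 tail=3 count=1
After op 6 (write(13)): arr=[19 1 5 13 _ _] head=2 tail=4 count=2
After op 7 (write(14)): arr=[19 1 5 13 14 _] head=2 tail=5 count=3
After op 8 (write(11)): arr=[19 1 5 13 14 11] head=2 tail=0 count=4
After op 9 (write(21)): arr=[21 1 5 13 14 11] head=2 tail=1 count=5

Answer: 2 1 5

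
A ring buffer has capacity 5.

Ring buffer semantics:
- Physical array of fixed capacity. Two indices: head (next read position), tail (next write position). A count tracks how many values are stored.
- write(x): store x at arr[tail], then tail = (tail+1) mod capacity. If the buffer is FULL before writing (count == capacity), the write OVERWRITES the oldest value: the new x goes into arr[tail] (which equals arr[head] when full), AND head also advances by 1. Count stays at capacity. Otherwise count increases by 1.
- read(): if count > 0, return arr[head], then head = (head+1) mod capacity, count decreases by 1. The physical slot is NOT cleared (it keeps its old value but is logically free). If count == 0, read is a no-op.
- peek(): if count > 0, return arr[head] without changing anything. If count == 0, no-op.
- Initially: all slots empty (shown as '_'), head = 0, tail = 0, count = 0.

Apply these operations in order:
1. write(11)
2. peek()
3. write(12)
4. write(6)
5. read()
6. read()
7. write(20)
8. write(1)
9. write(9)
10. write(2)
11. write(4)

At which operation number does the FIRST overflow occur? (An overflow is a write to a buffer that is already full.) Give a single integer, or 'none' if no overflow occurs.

After op 1 (write(11)): arr=[11 _ _ _ _] head=0 tail=1 count=1
After op 2 (peek()): arr=[11 _ _ _ _] head=0 tail=1 count=1
After op 3 (write(12)): arr=[11 12 _ _ _] head=0 tail=2 count=2
After op 4 (write(6)): arr=[11 12 6 _ _] head=0 tail=3 count=3
After op 5 (read()): arr=[11 12 6 _ _] head=1 tail=3 count=2
After op 6 (read()): arr=[11 12 6 _ _] head=2 tail=3 count=1
After op 7 (write(20)): arr=[11 12 6 20 _] head=2 tail=4 count=2
After op 8 (write(1)): arr=[11 12 6 20 1] head=2 tail=0 count=3
After op 9 (write(9)): arr=[9 12 6 20 1] head=2 tail=1 count=4
After op 10 (write(2)): arr=[9 2 6 20 1] head=2 tail=2 count=5
After op 11 (write(4)): arr=[9 2 4 20 1] head=3 tail=3 count=5

Answer: 11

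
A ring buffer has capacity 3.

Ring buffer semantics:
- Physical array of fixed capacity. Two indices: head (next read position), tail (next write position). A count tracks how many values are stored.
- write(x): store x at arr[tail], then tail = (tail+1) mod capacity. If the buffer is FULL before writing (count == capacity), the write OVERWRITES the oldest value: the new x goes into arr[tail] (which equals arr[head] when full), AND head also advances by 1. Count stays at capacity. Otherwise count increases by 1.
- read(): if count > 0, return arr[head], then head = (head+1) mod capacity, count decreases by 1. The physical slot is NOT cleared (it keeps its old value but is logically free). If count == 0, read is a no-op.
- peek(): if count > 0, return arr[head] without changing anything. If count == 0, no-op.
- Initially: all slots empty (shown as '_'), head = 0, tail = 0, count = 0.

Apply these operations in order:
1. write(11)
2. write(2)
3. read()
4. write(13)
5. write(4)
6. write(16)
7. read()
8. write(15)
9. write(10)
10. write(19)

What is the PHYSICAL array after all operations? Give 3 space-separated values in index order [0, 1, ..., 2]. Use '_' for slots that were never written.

Answer: 10 19 15

Derivation:
After op 1 (write(11)): arr=[11 _ _] head=0 tail=1 count=1
After op 2 (write(2)): arr=[11 2 _] head=0 tail=2 count=2
After op 3 (read()): arr=[11 2 _] head=1 tail=2 count=1
After op 4 (write(13)): arr=[11 2 13] head=1 tail=0 count=2
After op 5 (write(4)): arr=[4 2 13] head=1 tail=1 count=3
After op 6 (write(16)): arr=[4 16 13] head=2 tail=2 count=3
After op 7 (read()): arr=[4 16 13] head=0 tail=2 count=2
After op 8 (write(15)): arr=[4 16 15] head=0 tail=0 count=3
After op 9 (write(10)): arr=[10 16 15] head=1 tail=1 count=3
After op 10 (write(19)): arr=[10 19 15] head=2 tail=2 count=3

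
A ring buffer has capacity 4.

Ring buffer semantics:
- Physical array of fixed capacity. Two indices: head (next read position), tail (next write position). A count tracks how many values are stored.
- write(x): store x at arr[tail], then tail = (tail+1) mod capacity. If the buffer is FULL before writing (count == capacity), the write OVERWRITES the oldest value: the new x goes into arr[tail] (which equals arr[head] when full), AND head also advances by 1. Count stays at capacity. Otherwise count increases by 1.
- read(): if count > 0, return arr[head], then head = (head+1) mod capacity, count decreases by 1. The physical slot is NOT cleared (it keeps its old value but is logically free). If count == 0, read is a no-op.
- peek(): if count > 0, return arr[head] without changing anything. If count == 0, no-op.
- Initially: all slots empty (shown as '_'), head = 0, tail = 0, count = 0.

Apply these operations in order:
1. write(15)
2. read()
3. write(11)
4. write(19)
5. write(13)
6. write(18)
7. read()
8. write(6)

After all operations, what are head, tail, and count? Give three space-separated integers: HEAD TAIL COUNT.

Answer: 2 2 4

Derivation:
After op 1 (write(15)): arr=[15 _ _ _] head=0 tail=1 count=1
After op 2 (read()): arr=[15 _ _ _] head=1 tail=1 count=0
After op 3 (write(11)): arr=[15 11 _ _] head=1 tail=2 count=1
After op 4 (write(19)): arr=[15 11 19 _] head=1 tail=3 count=2
After op 5 (write(13)): arr=[15 11 19 13] head=1 tail=0 count=3
After op 6 (write(18)): arr=[18 11 19 13] head=1 tail=1 count=4
After op 7 (read()): arr=[18 11 19 13] head=2 tail=1 count=3
After op 8 (write(6)): arr=[18 6 19 13] head=2 tail=2 count=4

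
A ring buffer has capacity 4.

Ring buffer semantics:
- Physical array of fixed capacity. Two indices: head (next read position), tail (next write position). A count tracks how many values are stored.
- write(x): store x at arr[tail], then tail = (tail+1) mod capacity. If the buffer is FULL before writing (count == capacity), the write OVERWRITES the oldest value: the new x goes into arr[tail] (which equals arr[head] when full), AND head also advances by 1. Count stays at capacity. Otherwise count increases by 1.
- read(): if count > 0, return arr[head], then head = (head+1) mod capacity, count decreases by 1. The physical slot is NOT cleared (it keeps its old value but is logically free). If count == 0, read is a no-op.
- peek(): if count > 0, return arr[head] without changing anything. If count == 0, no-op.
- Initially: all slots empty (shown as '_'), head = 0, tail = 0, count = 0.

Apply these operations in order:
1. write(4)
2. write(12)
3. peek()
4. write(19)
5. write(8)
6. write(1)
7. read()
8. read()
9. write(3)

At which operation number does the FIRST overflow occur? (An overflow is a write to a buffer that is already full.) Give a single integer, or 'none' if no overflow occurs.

After op 1 (write(4)): arr=[4 _ _ _] head=0 tail=1 count=1
After op 2 (write(12)): arr=[4 12 _ _] head=0 tail=2 count=2
After op 3 (peek()): arr=[4 12 _ _] head=0 tail=2 count=2
After op 4 (write(19)): arr=[4 12 19 _] head=0 tail=3 count=3
After op 5 (write(8)): arr=[4 12 19 8] head=0 tail=0 count=4
After op 6 (write(1)): arr=[1 12 19 8] head=1 tail=1 count=4
After op 7 (read()): arr=[1 12 19 8] head=2 tail=1 count=3
After op 8 (read()): arr=[1 12 19 8] head=3 tail=1 count=2
After op 9 (write(3)): arr=[1 3 19 8] head=3 tail=2 count=3

Answer: 6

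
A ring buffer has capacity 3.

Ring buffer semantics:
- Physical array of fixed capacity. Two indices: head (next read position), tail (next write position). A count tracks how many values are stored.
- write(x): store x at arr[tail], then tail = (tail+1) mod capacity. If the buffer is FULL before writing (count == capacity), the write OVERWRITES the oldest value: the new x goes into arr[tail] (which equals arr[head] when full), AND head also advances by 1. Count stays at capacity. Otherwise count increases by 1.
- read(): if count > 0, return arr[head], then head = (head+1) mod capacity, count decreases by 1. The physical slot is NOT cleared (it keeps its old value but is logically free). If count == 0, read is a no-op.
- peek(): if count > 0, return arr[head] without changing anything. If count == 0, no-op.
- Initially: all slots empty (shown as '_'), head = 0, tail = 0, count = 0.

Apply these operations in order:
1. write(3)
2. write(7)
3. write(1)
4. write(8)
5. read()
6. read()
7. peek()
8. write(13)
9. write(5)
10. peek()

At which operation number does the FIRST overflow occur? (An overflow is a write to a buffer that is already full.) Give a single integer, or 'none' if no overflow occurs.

After op 1 (write(3)): arr=[3 _ _] head=0 tail=1 count=1
After op 2 (write(7)): arr=[3 7 _] head=0 tail=2 count=2
After op 3 (write(1)): arr=[3 7 1] head=0 tail=0 count=3
After op 4 (write(8)): arr=[8 7 1] head=1 tail=1 count=3
After op 5 (read()): arr=[8 7 1] head=2 tail=1 count=2
After op 6 (read()): arr=[8 7 1] head=0 tail=1 count=1
After op 7 (peek()): arr=[8 7 1] head=0 tail=1 count=1
After op 8 (write(13)): arr=[8 13 1] head=0 tail=2 count=2
After op 9 (write(5)): arr=[8 13 5] head=0 tail=0 count=3
After op 10 (peek()): arr=[8 13 5] head=0 tail=0 count=3

Answer: 4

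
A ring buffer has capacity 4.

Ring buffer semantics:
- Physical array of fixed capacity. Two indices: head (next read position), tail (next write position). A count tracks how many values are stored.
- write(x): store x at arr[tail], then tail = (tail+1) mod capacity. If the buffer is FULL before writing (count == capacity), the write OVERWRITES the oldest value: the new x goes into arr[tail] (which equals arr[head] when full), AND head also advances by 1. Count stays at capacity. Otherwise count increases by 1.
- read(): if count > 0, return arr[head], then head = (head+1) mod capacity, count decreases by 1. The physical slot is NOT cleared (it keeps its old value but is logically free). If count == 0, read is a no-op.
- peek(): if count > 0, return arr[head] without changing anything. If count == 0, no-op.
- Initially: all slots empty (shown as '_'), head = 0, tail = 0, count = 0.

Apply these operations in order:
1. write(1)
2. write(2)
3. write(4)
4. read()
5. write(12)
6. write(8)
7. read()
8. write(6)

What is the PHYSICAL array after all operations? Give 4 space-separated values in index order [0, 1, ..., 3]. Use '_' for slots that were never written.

Answer: 8 6 4 12

Derivation:
After op 1 (write(1)): arr=[1 _ _ _] head=0 tail=1 count=1
After op 2 (write(2)): arr=[1 2 _ _] head=0 tail=2 count=2
After op 3 (write(4)): arr=[1 2 4 _] head=0 tail=3 count=3
After op 4 (read()): arr=[1 2 4 _] head=1 tail=3 count=2
After op 5 (write(12)): arr=[1 2 4 12] head=1 tail=0 count=3
After op 6 (write(8)): arr=[8 2 4 12] head=1 tail=1 count=4
After op 7 (read()): arr=[8 2 4 12] head=2 tail=1 count=3
After op 8 (write(6)): arr=[8 6 4 12] head=2 tail=2 count=4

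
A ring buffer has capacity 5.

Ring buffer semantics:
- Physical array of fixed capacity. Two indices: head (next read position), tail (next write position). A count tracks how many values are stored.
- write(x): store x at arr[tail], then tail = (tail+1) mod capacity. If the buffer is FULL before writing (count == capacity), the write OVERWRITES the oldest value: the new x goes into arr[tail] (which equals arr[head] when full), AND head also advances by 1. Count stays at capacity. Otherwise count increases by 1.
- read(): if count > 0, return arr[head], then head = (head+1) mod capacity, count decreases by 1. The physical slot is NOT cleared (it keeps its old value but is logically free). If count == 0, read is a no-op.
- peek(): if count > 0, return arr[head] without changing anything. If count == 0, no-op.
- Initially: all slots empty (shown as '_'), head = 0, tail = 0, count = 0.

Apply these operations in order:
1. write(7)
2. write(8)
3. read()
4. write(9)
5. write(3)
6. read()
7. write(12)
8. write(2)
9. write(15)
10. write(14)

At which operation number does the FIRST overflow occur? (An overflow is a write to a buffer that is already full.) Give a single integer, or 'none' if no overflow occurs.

Answer: 10

Derivation:
After op 1 (write(7)): arr=[7 _ _ _ _] head=0 tail=1 count=1
After op 2 (write(8)): arr=[7 8 _ _ _] head=0 tail=2 count=2
After op 3 (read()): arr=[7 8 _ _ _] head=1 tail=2 count=1
After op 4 (write(9)): arr=[7 8 9 _ _] head=1 tail=3 count=2
After op 5 (write(3)): arr=[7 8 9 3 _] head=1 tail=4 count=3
After op 6 (read()): arr=[7 8 9 3 _] head=2 tail=4 count=2
After op 7 (write(12)): arr=[7 8 9 3 12] head=2 tail=0 count=3
After op 8 (write(2)): arr=[2 8 9 3 12] head=2 tail=1 count=4
After op 9 (write(15)): arr=[2 15 9 3 12] head=2 tail=2 count=5
After op 10 (write(14)): arr=[2 15 14 3 12] head=3 tail=3 count=5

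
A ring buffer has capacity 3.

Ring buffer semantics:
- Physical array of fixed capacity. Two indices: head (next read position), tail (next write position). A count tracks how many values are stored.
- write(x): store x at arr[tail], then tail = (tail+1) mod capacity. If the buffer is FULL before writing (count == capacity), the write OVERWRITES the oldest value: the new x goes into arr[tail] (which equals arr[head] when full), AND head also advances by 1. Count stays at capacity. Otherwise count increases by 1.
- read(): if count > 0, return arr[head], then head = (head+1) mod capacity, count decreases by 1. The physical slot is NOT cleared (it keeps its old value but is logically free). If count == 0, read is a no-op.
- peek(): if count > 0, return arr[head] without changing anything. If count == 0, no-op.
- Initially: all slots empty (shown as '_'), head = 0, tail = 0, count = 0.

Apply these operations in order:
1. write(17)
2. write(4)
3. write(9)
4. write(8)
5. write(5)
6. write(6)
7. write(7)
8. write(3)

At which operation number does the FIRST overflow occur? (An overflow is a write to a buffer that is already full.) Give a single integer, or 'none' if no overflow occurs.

After op 1 (write(17)): arr=[17 _ _] head=0 tail=1 count=1
After op 2 (write(4)): arr=[17 4 _] head=0 tail=2 count=2
After op 3 (write(9)): arr=[17 4 9] head=0 tail=0 count=3
After op 4 (write(8)): arr=[8 4 9] head=1 tail=1 count=3
After op 5 (write(5)): arr=[8 5 9] head=2 tail=2 count=3
After op 6 (write(6)): arr=[8 5 6] head=0 tail=0 count=3
After op 7 (write(7)): arr=[7 5 6] head=1 tail=1 count=3
After op 8 (write(3)): arr=[7 3 6] head=2 tail=2 count=3

Answer: 4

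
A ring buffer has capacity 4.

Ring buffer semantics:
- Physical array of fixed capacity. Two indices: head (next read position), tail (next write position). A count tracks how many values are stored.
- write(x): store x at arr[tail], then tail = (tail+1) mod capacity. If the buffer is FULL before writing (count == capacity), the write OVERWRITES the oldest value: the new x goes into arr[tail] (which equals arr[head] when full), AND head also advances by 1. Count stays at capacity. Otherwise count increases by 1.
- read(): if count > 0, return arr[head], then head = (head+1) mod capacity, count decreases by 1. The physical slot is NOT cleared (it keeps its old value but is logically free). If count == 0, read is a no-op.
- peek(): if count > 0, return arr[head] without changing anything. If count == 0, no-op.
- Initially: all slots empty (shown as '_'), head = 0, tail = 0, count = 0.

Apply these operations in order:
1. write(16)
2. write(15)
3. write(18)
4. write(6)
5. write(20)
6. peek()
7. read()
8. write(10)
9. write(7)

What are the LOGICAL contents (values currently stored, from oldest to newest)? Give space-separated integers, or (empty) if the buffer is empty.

Answer: 6 20 10 7

Derivation:
After op 1 (write(16)): arr=[16 _ _ _] head=0 tail=1 count=1
After op 2 (write(15)): arr=[16 15 _ _] head=0 tail=2 count=2
After op 3 (write(18)): arr=[16 15 18 _] head=0 tail=3 count=3
After op 4 (write(6)): arr=[16 15 18 6] head=0 tail=0 count=4
After op 5 (write(20)): arr=[20 15 18 6] head=1 tail=1 count=4
After op 6 (peek()): arr=[20 15 18 6] head=1 tail=1 count=4
After op 7 (read()): arr=[20 15 18 6] head=2 tail=1 count=3
After op 8 (write(10)): arr=[20 10 18 6] head=2 tail=2 count=4
After op 9 (write(7)): arr=[20 10 7 6] head=3 tail=3 count=4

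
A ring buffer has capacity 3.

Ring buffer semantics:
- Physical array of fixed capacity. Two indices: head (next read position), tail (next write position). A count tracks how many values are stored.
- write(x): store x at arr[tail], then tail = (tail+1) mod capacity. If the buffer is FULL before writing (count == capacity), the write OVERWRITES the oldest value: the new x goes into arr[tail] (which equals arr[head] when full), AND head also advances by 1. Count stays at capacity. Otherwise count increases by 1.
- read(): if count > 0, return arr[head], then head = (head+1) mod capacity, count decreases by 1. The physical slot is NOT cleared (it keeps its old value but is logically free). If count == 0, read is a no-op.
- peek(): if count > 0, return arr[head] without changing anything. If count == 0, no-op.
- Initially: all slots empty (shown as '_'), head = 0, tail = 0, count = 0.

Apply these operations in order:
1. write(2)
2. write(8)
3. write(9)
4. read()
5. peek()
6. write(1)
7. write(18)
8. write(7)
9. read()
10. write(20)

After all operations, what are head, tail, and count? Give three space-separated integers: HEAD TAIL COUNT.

After op 1 (write(2)): arr=[2 _ _] head=0 tail=1 count=1
After op 2 (write(8)): arr=[2 8 _] head=0 tail=2 count=2
After op 3 (write(9)): arr=[2 8 9] head=0 tail=0 count=3
After op 4 (read()): arr=[2 8 9] head=1 tail=0 count=2
After op 5 (peek()): arr=[2 8 9] head=1 tail=0 count=2
After op 6 (write(1)): arr=[1 8 9] head=1 tail=1 count=3
After op 7 (write(18)): arr=[1 18 9] head=2 tail=2 count=3
After op 8 (write(7)): arr=[1 18 7] head=0 tail=0 count=3
After op 9 (read()): arr=[1 18 7] head=1 tail=0 count=2
After op 10 (write(20)): arr=[20 18 7] head=1 tail=1 count=3

Answer: 1 1 3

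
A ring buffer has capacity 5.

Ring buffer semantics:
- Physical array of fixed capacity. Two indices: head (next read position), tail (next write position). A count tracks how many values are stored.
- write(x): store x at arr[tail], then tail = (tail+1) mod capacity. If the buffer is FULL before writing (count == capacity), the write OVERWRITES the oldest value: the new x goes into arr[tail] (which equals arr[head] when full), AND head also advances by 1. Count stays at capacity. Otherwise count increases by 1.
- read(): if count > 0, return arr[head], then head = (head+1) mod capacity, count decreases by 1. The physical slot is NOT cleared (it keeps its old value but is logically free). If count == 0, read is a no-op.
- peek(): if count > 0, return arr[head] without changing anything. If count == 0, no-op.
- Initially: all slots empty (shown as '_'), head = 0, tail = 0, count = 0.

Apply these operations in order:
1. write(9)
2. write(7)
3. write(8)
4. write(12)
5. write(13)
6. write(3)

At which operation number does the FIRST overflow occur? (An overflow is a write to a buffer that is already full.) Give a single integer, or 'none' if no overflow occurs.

After op 1 (write(9)): arr=[9 _ _ _ _] head=0 tail=1 count=1
After op 2 (write(7)): arr=[9 7 _ _ _] head=0 tail=2 count=2
After op 3 (write(8)): arr=[9 7 8 _ _] head=0 tail=3 count=3
After op 4 (write(12)): arr=[9 7 8 12 _] head=0 tail=4 count=4
After op 5 (write(13)): arr=[9 7 8 12 13] head=0 tail=0 count=5
After op 6 (write(3)): arr=[3 7 8 12 13] head=1 tail=1 count=5

Answer: 6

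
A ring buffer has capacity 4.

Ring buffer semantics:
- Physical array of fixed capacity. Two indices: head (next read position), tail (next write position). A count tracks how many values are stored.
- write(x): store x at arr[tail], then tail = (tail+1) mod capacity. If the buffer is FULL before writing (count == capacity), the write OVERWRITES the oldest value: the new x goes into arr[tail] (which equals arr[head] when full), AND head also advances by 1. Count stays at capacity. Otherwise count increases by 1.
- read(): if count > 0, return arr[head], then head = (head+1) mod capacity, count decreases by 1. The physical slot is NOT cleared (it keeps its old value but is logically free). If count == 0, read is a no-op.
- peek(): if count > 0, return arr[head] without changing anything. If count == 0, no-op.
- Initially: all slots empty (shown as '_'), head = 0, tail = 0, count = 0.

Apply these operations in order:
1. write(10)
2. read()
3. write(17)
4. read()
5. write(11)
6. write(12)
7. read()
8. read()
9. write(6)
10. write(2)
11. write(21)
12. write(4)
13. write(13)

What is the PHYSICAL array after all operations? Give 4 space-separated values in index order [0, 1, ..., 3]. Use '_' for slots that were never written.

After op 1 (write(10)): arr=[10 _ _ _] head=0 tail=1 count=1
After op 2 (read()): arr=[10 _ _ _] head=1 tail=1 count=0
After op 3 (write(17)): arr=[10 17 _ _] head=1 tail=2 count=1
After op 4 (read()): arr=[10 17 _ _] head=2 tail=2 count=0
After op 5 (write(11)): arr=[10 17 11 _] head=2 tail=3 count=1
After op 6 (write(12)): arr=[10 17 11 12] head=2 tail=0 count=2
After op 7 (read()): arr=[10 17 11 12] head=3 tail=0 count=1
After op 8 (read()): arr=[10 17 11 12] head=0 tail=0 count=0
After op 9 (write(6)): arr=[6 17 11 12] head=0 tail=1 count=1
After op 10 (write(2)): arr=[6 2 11 12] head=0 tail=2 count=2
After op 11 (write(21)): arr=[6 2 21 12] head=0 tail=3 count=3
After op 12 (write(4)): arr=[6 2 21 4] head=0 tail=0 count=4
After op 13 (write(13)): arr=[13 2 21 4] head=1 tail=1 count=4

Answer: 13 2 21 4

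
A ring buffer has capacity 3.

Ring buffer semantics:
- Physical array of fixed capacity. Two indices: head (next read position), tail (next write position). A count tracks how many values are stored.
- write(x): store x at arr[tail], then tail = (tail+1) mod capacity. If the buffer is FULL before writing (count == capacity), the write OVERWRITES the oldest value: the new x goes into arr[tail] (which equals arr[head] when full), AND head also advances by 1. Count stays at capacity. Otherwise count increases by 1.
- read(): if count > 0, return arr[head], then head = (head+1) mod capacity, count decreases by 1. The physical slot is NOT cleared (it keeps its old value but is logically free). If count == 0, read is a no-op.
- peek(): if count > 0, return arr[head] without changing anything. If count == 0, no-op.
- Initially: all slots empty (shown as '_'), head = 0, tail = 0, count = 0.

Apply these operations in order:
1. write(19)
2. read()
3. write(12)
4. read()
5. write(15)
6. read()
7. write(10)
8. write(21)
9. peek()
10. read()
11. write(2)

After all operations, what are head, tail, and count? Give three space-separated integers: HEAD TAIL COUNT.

Answer: 1 0 2

Derivation:
After op 1 (write(19)): arr=[19 _ _] head=0 tail=1 count=1
After op 2 (read()): arr=[19 _ _] head=1 tail=1 count=0
After op 3 (write(12)): arr=[19 12 _] head=1 tail=2 count=1
After op 4 (read()): arr=[19 12 _] head=2 tail=2 count=0
After op 5 (write(15)): arr=[19 12 15] head=2 tail=0 count=1
After op 6 (read()): arr=[19 12 15] head=0 tail=0 count=0
After op 7 (write(10)): arr=[10 12 15] head=0 tail=1 count=1
After op 8 (write(21)): arr=[10 21 15] head=0 tail=2 count=2
After op 9 (peek()): arr=[10 21 15] head=0 tail=2 count=2
After op 10 (read()): arr=[10 21 15] head=1 tail=2 count=1
After op 11 (write(2)): arr=[10 21 2] head=1 tail=0 count=2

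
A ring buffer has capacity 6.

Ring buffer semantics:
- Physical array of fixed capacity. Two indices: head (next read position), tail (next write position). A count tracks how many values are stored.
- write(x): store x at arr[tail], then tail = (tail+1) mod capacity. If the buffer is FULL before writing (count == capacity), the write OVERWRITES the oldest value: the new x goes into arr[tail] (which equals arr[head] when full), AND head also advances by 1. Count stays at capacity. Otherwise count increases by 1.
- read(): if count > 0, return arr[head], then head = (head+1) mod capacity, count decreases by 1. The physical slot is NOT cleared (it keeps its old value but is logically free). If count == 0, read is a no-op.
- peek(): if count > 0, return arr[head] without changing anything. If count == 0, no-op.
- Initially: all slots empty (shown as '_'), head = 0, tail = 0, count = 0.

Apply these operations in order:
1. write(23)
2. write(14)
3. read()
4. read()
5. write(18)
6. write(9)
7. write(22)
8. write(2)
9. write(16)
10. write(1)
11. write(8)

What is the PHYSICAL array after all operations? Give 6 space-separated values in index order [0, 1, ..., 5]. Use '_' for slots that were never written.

After op 1 (write(23)): arr=[23 _ _ _ _ _] head=0 tail=1 count=1
After op 2 (write(14)): arr=[23 14 _ _ _ _] head=0 tail=2 count=2
After op 3 (read()): arr=[23 14 _ _ _ _] head=1 tail=2 count=1
After op 4 (read()): arr=[23 14 _ _ _ _] head=2 tail=2 count=0
After op 5 (write(18)): arr=[23 14 18 _ _ _] head=2 tail=3 count=1
After op 6 (write(9)): arr=[23 14 18 9 _ _] head=2 tail=4 count=2
After op 7 (write(22)): arr=[23 14 18 9 22 _] head=2 tail=5 count=3
After op 8 (write(2)): arr=[23 14 18 9 22 2] head=2 tail=0 count=4
After op 9 (write(16)): arr=[16 14 18 9 22 2] head=2 tail=1 count=5
After op 10 (write(1)): arr=[16 1 18 9 22 2] head=2 tail=2 count=6
After op 11 (write(8)): arr=[16 1 8 9 22 2] head=3 tail=3 count=6

Answer: 16 1 8 9 22 2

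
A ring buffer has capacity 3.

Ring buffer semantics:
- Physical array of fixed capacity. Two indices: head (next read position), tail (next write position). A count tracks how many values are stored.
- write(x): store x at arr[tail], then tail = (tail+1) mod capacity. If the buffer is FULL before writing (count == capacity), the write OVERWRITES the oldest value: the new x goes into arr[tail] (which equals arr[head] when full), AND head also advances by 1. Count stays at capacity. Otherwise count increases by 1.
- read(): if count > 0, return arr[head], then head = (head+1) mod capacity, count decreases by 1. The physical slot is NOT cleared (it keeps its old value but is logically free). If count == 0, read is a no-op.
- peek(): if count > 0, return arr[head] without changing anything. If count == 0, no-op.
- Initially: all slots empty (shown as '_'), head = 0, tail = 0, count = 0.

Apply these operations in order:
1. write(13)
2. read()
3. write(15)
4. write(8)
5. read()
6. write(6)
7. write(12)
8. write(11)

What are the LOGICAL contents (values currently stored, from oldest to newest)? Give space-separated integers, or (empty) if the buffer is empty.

After op 1 (write(13)): arr=[13 _ _] head=0 tail=1 count=1
After op 2 (read()): arr=[13 _ _] head=1 tail=1 count=0
After op 3 (write(15)): arr=[13 15 _] head=1 tail=2 count=1
After op 4 (write(8)): arr=[13 15 8] head=1 tail=0 count=2
After op 5 (read()): arr=[13 15 8] head=2 tail=0 count=1
After op 6 (write(6)): arr=[6 15 8] head=2 tail=1 count=2
After op 7 (write(12)): arr=[6 12 8] head=2 tail=2 count=3
After op 8 (write(11)): arr=[6 12 11] head=0 tail=0 count=3

Answer: 6 12 11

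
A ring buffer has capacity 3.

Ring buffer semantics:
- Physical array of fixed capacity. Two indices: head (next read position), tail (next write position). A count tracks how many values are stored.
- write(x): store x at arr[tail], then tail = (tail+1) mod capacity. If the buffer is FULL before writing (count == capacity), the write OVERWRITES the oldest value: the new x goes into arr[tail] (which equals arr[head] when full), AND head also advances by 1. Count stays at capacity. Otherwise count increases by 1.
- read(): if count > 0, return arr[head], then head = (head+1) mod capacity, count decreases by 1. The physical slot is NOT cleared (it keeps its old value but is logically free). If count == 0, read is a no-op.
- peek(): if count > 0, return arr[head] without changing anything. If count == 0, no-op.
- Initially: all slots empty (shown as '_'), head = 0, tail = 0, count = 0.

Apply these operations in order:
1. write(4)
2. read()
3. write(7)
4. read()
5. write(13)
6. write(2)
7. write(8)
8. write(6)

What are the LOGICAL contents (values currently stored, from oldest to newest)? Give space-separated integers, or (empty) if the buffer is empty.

Answer: 2 8 6

Derivation:
After op 1 (write(4)): arr=[4 _ _] head=0 tail=1 count=1
After op 2 (read()): arr=[4 _ _] head=1 tail=1 count=0
After op 3 (write(7)): arr=[4 7 _] head=1 tail=2 count=1
After op 4 (read()): arr=[4 7 _] head=2 tail=2 count=0
After op 5 (write(13)): arr=[4 7 13] head=2 tail=0 count=1
After op 6 (write(2)): arr=[2 7 13] head=2 tail=1 count=2
After op 7 (write(8)): arr=[2 8 13] head=2 tail=2 count=3
After op 8 (write(6)): arr=[2 8 6] head=0 tail=0 count=3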